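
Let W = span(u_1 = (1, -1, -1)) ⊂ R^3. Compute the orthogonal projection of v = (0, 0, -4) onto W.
proj_W(v) = (4/3, -4/3, -4/3)

Set up U = [u_1 | ... | u_1] ∈ R^(3×1). The projector onto W = col(U) is P = U (U^T U)^(-1) U^T.
Compute U^T U =
  [3],
and U^T v = (4).
Solve U^T U · c = U^T v for the coefficients: c = (4/3). The projection is proj_W(v) = U c.
Check: (v - proj_W(v)) · u_1 = 0  (should be 0).
Result: proj_W(v) = (4/3, -4/3, -4/3).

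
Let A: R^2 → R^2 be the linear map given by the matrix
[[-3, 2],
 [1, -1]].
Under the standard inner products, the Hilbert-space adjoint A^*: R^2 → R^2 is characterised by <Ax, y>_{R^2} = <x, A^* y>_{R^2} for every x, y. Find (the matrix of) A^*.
A^* = A^T =
[[-3, 1],
 [2, -1]]

For real matrices with standard dot products, the defining identity <Ax, y> = <x, A^* y> gives (Ax)^T y = x^T (A^*) y, i.e. x^T A^T y = x^T (A^*) y. Since this holds for all x, y, we must have A^* = A^T. Therefore
A^* =
[[-3, 1],
 [2, -1]].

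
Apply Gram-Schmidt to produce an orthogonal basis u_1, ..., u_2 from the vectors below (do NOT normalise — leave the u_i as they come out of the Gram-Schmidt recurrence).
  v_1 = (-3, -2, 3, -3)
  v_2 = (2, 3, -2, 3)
Orthogonal basis:
  u_1 = (-3, -2, 3, -3)
  u_2 = (-19/31, 39/31, 19/31, 12/31)

Apply the Gram-Schmidt recurrence
  u_1 = v_1
  u_i = v_i − Σ_{j<i} ((v_i · u_j) / (u_j · u_j)) · u_j.

Step by step this gives:
  u_1 = (-3, -2, 3, -3)
  u_2 = (-19/31, 39/31, 19/31, 12/31)

Orthogonality check:
  u_2 · u_1 = 0 (should be 0)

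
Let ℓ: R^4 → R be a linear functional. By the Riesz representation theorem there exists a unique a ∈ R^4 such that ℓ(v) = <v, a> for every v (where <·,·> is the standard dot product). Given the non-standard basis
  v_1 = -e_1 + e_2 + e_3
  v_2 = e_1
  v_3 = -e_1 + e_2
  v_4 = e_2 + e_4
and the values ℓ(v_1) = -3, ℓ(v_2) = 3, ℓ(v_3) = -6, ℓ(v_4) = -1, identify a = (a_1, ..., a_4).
a = (3, -3, 3, 2)

Write a = (a_1, ..., a_4) in the standard basis. For each basis vector v_i, ℓ(v_i) = <v_i, a> is a linear equation in the a_j's. Collect the n equations into a matrix system V a = ℓ, where row i of V is v_i (expressed in the standard basis). Since V is invertible (lower-triangular with 1s on the diagonal, up to permutation), solve by back-substitution:
  V =
[[-1, 1, 1, 0],
 [1, 0, 0, 0],
 [-1, 1, 0, 0],
 [0, 1, 0, 1]]
  V a = (-3, 3, -6, -1)
Solving gives a = (3, -3, 3, 2).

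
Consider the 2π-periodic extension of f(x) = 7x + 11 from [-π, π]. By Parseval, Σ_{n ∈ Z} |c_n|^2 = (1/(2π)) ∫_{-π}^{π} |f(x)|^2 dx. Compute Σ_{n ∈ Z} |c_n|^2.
Σ |c_n|^2 = 49π^2/3 + 121

Expand and integrate term by term over [-π, π]:
  ∫ (7x)^2 dx = 49·(2π^3/3); ∫ 2·7·(11)·x dx = 0 (odd integrand); ∫ 11^2 dx = 121·2π.
So (1/(2π)) ∫_{-π}^{π} (7x + 11)^2 dx = 49π^2/3 + 121 = 49π^2/3 + 121.
Parseval ⇒ Σ |c_n|^2 = 49π^2/3 + 121.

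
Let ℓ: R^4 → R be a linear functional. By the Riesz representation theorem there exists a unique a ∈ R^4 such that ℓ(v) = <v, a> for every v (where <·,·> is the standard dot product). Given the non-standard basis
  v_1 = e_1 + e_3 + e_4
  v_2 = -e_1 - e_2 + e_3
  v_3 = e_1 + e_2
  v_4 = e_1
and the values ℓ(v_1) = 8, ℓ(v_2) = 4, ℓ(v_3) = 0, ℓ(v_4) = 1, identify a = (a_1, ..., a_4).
a = (1, -1, 4, 3)

Write a = (a_1, ..., a_4) in the standard basis. For each basis vector v_i, ℓ(v_i) = <v_i, a> is a linear equation in the a_j's. Collect the n equations into a matrix system V a = ℓ, where row i of V is v_i (expressed in the standard basis). Since V is invertible (lower-triangular with 1s on the diagonal, up to permutation), solve by back-substitution:
  V =
[[1, 0, 1, 1],
 [-1, -1, 1, 0],
 [1, 1, 0, 0],
 [1, 0, 0, 0]]
  V a = (8, 4, 0, 1)
Solving gives a = (1, -1, 4, 3).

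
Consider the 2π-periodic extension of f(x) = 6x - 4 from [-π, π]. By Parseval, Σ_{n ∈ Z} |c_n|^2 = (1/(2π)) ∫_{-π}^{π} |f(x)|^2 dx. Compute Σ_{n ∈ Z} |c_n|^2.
Σ |c_n|^2 = 12π^2 + 16

Expand and integrate term by term over [-π, π]:
  ∫ (6x)^2 dx = 36·(2π^3/3); ∫ 2·6·(-4)·x dx = 0 (odd integrand); ∫ (-4)^2 dx = 16·2π.
So (1/(2π)) ∫_{-π}^{π} (6x - 4)^2 dx = 36π^2/3 + 16 = 12π^2 + 16.
Parseval ⇒ Σ |c_n|^2 = 12π^2 + 16.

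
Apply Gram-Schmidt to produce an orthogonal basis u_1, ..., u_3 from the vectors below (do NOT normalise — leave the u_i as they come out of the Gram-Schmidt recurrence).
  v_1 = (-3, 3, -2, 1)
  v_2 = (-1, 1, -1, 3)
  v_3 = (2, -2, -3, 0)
Orthogonal basis:
  u_1 = (-3, 3, -2, 1)
  u_2 = (10/23, -10/23, -1/23, 58/23)
  u_3 = (34/31, -34/31, -544/155, -68/155)

Apply the Gram-Schmidt recurrence
  u_1 = v_1
  u_i = v_i − Σ_{j<i} ((v_i · u_j) / (u_j · u_j)) · u_j.

Step by step this gives:
  u_1 = (-3, 3, -2, 1)
  u_2 = (10/23, -10/23, -1/23, 58/23)
  u_3 = (34/31, -34/31, -544/155, -68/155)

Orthogonality check:
  u_2 · u_1 = 0 (should be 0)
  u_3 · u_1 = 0 (should be 0)
  u_3 · u_2 = 0 (should be 0)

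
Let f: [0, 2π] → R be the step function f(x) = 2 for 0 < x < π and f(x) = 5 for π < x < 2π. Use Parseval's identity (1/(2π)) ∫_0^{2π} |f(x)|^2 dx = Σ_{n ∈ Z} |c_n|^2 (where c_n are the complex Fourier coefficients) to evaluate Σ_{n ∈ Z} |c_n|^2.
Σ |c_n|^2 = 29/2

Parseval equates the L^2 energy of f (normalised by 1/(2π)) with the ℓ^2 sum of its Fourier coefficients: (1/(2π)) ∫_0^{2π} |f|^2 = Σ |c_n|^2.
Compute the left side: (1/(2π)) [∫_0^π 2^2 dx + ∫_π^{2π} 5^2 dx] = (1/(2π)) · (4π + 25π) = (4 + 25)/2 = 29/2.
So Σ_{n ∈ Z} |c_n|^2 = 29/2.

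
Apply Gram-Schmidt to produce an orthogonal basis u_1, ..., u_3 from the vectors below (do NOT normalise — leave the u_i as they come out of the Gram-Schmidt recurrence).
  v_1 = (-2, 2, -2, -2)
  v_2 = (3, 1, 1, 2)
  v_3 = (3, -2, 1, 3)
Orthogonal basis:
  u_1 = (-2, 2, -2, -2)
  u_2 = (7/4, 9/4, -1/4, 3/4)
  u_3 = (1/5, -16/35, -41/35, 18/35)

Apply the Gram-Schmidt recurrence
  u_1 = v_1
  u_i = v_i − Σ_{j<i} ((v_i · u_j) / (u_j · u_j)) · u_j.

Step by step this gives:
  u_1 = (-2, 2, -2, -2)
  u_2 = (7/4, 9/4, -1/4, 3/4)
  u_3 = (1/5, -16/35, -41/35, 18/35)

Orthogonality check:
  u_2 · u_1 = 0 (should be 0)
  u_3 · u_1 = 0 (should be 0)
  u_3 · u_2 = 0 (should be 0)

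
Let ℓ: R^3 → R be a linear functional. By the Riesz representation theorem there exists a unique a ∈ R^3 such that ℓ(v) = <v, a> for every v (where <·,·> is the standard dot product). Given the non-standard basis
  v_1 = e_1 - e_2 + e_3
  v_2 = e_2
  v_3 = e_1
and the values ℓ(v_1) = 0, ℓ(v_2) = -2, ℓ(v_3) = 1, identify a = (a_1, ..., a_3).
a = (1, -2, -3)

Write a = (a_1, ..., a_3) in the standard basis. For each basis vector v_i, ℓ(v_i) = <v_i, a> is a linear equation in the a_j's. Collect the n equations into a matrix system V a = ℓ, where row i of V is v_i (expressed in the standard basis). Since V is invertible (lower-triangular with 1s on the diagonal, up to permutation), solve by back-substitution:
  V =
[[1, -1, 1],
 [0, 1, 0],
 [1, 0, 0]]
  V a = (0, -2, 1)
Solving gives a = (1, -2, -3).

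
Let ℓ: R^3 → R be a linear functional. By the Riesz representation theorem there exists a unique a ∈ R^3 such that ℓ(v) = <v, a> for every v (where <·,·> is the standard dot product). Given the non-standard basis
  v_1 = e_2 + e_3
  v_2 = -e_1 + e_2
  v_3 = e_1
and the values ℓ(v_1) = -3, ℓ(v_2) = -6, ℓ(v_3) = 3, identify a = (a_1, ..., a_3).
a = (3, -3, 0)

Write a = (a_1, ..., a_3) in the standard basis. For each basis vector v_i, ℓ(v_i) = <v_i, a> is a linear equation in the a_j's. Collect the n equations into a matrix system V a = ℓ, where row i of V is v_i (expressed in the standard basis). Since V is invertible (lower-triangular with 1s on the diagonal, up to permutation), solve by back-substitution:
  V =
[[0, 1, 1],
 [-1, 1, 0],
 [1, 0, 0]]
  V a = (-3, -6, 3)
Solving gives a = (3, -3, 0).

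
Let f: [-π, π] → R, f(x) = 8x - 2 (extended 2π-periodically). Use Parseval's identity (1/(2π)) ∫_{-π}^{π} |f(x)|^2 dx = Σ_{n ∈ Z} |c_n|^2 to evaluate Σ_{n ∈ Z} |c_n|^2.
Σ |c_n|^2 = 64π^2/3 + 4

Expand and integrate term by term over [-π, π]:
  ∫ (8x)^2 dx = 64·(2π^3/3); ∫ 2·8·(-2)·x dx = 0 (odd integrand); ∫ (-2)^2 dx = 4·2π.
So (1/(2π)) ∫_{-π}^{π} (8x - 2)^2 dx = 64π^2/3 + 4 = 64π^2/3 + 4.
Parseval ⇒ Σ |c_n|^2 = 64π^2/3 + 4.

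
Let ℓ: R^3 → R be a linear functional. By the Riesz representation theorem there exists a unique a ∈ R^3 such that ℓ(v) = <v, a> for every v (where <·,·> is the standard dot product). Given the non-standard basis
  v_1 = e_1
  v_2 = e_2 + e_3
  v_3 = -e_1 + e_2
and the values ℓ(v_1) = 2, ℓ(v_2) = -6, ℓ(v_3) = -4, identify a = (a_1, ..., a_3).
a = (2, -2, -4)

Write a = (a_1, ..., a_3) in the standard basis. For each basis vector v_i, ℓ(v_i) = <v_i, a> is a linear equation in the a_j's. Collect the n equations into a matrix system V a = ℓ, where row i of V is v_i (expressed in the standard basis). Since V is invertible (lower-triangular with 1s on the diagonal, up to permutation), solve by back-substitution:
  V =
[[1, 0, 0],
 [0, 1, 1],
 [-1, 1, 0]]
  V a = (2, -6, -4)
Solving gives a = (2, -2, -4).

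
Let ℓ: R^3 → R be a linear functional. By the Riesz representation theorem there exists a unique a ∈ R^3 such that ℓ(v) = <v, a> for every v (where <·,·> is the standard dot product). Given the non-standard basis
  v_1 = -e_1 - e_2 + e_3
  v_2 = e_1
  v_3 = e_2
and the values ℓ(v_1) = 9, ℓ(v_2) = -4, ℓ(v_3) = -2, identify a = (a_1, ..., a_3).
a = (-4, -2, 3)

Write a = (a_1, ..., a_3) in the standard basis. For each basis vector v_i, ℓ(v_i) = <v_i, a> is a linear equation in the a_j's. Collect the n equations into a matrix system V a = ℓ, where row i of V is v_i (expressed in the standard basis). Since V is invertible (lower-triangular with 1s on the diagonal, up to permutation), solve by back-substitution:
  V =
[[-1, -1, 1],
 [1, 0, 0],
 [0, 1, 0]]
  V a = (9, -4, -2)
Solving gives a = (-4, -2, 3).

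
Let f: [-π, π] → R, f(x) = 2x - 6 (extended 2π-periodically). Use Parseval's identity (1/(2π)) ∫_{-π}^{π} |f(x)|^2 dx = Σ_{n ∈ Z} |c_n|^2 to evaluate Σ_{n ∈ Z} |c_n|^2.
Σ |c_n|^2 = 4π^2/3 + 36

Expand and integrate term by term over [-π, π]:
  ∫ (2x)^2 dx = 4·(2π^3/3); ∫ 2·2·(-6)·x dx = 0 (odd integrand); ∫ (-6)^2 dx = 36·2π.
So (1/(2π)) ∫_{-π}^{π} (2x - 6)^2 dx = 4π^2/3 + 36 = 4π^2/3 + 36.
Parseval ⇒ Σ |c_n|^2 = 4π^2/3 + 36.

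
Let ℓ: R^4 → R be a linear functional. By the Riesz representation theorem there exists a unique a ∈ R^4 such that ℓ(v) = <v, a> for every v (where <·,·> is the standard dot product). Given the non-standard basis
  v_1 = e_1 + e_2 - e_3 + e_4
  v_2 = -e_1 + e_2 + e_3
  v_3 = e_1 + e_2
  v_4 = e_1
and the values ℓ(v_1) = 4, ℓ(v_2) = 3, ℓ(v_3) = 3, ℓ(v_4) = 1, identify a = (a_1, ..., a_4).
a = (1, 2, 2, 3)

Write a = (a_1, ..., a_4) in the standard basis. For each basis vector v_i, ℓ(v_i) = <v_i, a> is a linear equation in the a_j's. Collect the n equations into a matrix system V a = ℓ, where row i of V is v_i (expressed in the standard basis). Since V is invertible (lower-triangular with 1s on the diagonal, up to permutation), solve by back-substitution:
  V =
[[1, 1, -1, 1],
 [-1, 1, 1, 0],
 [1, 1, 0, 0],
 [1, 0, 0, 0]]
  V a = (4, 3, 3, 1)
Solving gives a = (1, 2, 2, 3).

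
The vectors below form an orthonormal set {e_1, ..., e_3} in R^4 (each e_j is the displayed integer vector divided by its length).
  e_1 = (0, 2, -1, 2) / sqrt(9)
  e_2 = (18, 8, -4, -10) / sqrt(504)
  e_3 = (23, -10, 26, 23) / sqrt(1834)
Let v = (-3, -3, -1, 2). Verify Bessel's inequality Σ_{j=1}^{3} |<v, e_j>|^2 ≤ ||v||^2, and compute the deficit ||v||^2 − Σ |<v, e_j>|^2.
Σ |<v, e_j>|^2 = 2337/131; ||v||^2 = 23; deficit = 676/131

Write each e_j = u_j / sqrt(<u_j, u_j>) where u_j is the displayed integer vector. Then <v, e_j> = <v, u_j> / sqrt(<u_j, u_j>), so |<v, e_j>|^2 = <v, u_j>^2 / <u_j, u_j>.
Coefficients: <v, e_1> = -1/sqrt(9), <v, e_2> = -94/sqrt(504), <v, e_3> = -19/sqrt(1834).
Square and sum: Σ |<v, e_j>|^2 = 2337/131.
Compute ||v||^2 = v·v = 23.
Deficit = 23 − 2337/131 = 676/131 ≥ 0, confirming Bessel's inequality. (The deficit equals ||v − Σ <v,e_j> e_j||^2, the squared distance from v to span{e_j}.)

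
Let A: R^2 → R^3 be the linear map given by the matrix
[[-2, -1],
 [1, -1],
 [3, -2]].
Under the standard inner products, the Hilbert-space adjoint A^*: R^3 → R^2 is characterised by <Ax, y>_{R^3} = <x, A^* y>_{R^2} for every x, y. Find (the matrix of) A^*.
A^* = A^T =
[[-2, 1, 3],
 [-1, -1, -2]]

For real matrices with standard dot products, the defining identity <Ax, y> = <x, A^* y> gives (Ax)^T y = x^T (A^*) y, i.e. x^T A^T y = x^T (A^*) y. Since this holds for all x, y, we must have A^* = A^T. Therefore
A^* =
[[-2, 1, 3],
 [-1, -1, -2]].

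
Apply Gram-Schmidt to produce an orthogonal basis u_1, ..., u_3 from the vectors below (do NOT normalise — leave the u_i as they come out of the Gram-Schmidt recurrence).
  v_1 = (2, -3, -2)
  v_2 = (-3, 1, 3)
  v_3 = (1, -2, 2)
Orthogonal basis:
  u_1 = (2, -3, -2)
  u_2 = (-21/17, -28/17, 21/17)
  u_3 = (3/2, 0, 3/2)

Apply the Gram-Schmidt recurrence
  u_1 = v_1
  u_i = v_i − Σ_{j<i} ((v_i · u_j) / (u_j · u_j)) · u_j.

Step by step this gives:
  u_1 = (2, -3, -2)
  u_2 = (-21/17, -28/17, 21/17)
  u_3 = (3/2, 0, 3/2)

Orthogonality check:
  u_2 · u_1 = 0 (should be 0)
  u_3 · u_1 = 0 (should be 0)
  u_3 · u_2 = 0 (should be 0)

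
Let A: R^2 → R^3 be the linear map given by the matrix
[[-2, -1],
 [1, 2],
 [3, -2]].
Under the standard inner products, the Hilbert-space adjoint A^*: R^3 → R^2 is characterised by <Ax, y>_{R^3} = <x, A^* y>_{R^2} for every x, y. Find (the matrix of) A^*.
A^* = A^T =
[[-2, 1, 3],
 [-1, 2, -2]]

For real matrices with standard dot products, the defining identity <Ax, y> = <x, A^* y> gives (Ax)^T y = x^T (A^*) y, i.e. x^T A^T y = x^T (A^*) y. Since this holds for all x, y, we must have A^* = A^T. Therefore
A^* =
[[-2, 1, 3],
 [-1, 2, -2]].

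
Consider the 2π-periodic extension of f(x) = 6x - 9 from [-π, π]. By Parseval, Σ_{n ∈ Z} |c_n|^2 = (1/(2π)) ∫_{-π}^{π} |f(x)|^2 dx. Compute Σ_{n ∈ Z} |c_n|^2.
Σ |c_n|^2 = 12π^2 + 81

Expand and integrate term by term over [-π, π]:
  ∫ (6x)^2 dx = 36·(2π^3/3); ∫ 2·6·(-9)·x dx = 0 (odd integrand); ∫ (-9)^2 dx = 81·2π.
So (1/(2π)) ∫_{-π}^{π} (6x - 9)^2 dx = 36π^2/3 + 81 = 12π^2 + 81.
Parseval ⇒ Σ |c_n|^2 = 12π^2 + 81.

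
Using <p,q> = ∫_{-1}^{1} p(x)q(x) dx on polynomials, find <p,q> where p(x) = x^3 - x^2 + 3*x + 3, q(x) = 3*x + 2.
<p,q> = 268/15

Expand the product: p(x)·q(x) = 3*x^4 - x^3 + 7*x^2 + 15*x + 6.
∫_{-1}^{1} of each monomial x^k gives [2/(k+1) if k even, 0 if k odd]. Integrating term-by-term (or equivalently evaluating the antiderivative F(x) = 3*x^5/5 - x^4/4 + 7*x^3/3 + 15*x^2/2 + 6*x at the endpoints):
  F(1) − F(−1) = 971/60 − (-101/60) = 268/15.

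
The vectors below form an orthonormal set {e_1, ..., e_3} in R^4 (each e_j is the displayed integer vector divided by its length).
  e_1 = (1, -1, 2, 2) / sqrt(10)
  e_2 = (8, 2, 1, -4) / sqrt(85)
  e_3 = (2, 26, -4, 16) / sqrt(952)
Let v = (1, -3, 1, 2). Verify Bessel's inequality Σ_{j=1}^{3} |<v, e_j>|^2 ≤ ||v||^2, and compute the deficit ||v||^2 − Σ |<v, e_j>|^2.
Σ |<v, e_j>|^2 = 89/7; ||v||^2 = 15; deficit = 16/7

Write each e_j = u_j / sqrt(<u_j, u_j>) where u_j is the displayed integer vector. Then <v, e_j> = <v, u_j> / sqrt(<u_j, u_j>), so |<v, e_j>|^2 = <v, u_j>^2 / <u_j, u_j>.
Coefficients: <v, e_1> = 10/sqrt(10), <v, e_2> = -5/sqrt(85), <v, e_3> = -48/sqrt(952).
Square and sum: Σ |<v, e_j>|^2 = 89/7.
Compute ||v||^2 = v·v = 15.
Deficit = 15 − 89/7 = 16/7 ≥ 0, confirming Bessel's inequality. (The deficit equals ||v − Σ <v,e_j> e_j||^2, the squared distance from v to span{e_j}.)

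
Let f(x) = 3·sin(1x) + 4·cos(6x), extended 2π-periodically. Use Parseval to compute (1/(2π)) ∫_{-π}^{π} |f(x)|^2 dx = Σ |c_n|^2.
Σ |c_n|^2 = 25/2

Expand |f|^2 and use orthogonality of {sin(nx), cos(mx)} on [-π, π]:
  ∫_{-π}^{π} sin(nx)^2 dx = π, ∫ cos(mx)^2 dx = π, and cross terms integrate to 0.
So ∫_{-π}^{π} f(x)^2 dx = 3^2 · π + 4^2 · π = (9 + 16)π.
Divide by 2π: (9 + 16)/2 = 25/2.
By Parseval, this equals Σ |c_n|^2.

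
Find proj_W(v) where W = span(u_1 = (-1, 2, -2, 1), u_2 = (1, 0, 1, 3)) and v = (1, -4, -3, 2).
proj_W(v) = (51/110, -1/5, 31/55, 109/110)

Set up U = [u_1 | ... | u_2] ∈ R^(4×2). The projector onto W = col(U) is P = U (U^T U)^(-1) U^T.
Compute U^T U =
  [10, 0]
  [0, 11],
and U^T v = (-1, 4).
Solve U^T U · c = U^T v for the coefficients: c = (-1/10, 4/11). The projection is proj_W(v) = U c.
Check: (v - proj_W(v)) · u_1 = 0  (should be 0).
Check: (v - proj_W(v)) · u_2 = 0  (should be 0).
Result: proj_W(v) = (51/110, -1/5, 31/55, 109/110).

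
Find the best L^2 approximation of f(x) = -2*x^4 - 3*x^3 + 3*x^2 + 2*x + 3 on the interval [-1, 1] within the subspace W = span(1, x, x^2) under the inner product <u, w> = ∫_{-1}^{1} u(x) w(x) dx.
g(x) = 9*x^2/7 + x/5 + 111/35

The best approximation g ∈ W is the orthogonal projection of f onto W. Writing g = a_0 + a_1 x + a_2 x^2, the coefficients solve the normal equations G · a = b where
  G_{ij} = <φ_i, φ_j> and b_i = <f, φ_i>, with φ_0 = 1, φ_1 = x, φ_2 = x^2.
G =
  [2, 0, 2/3]
  [0, 2/3, 0]
  [2/3, 0, 2/5],
b = (36/5, 2/15, 92/35).
Solving gives a_0 = 111/35, a_1 = 1/5, a_2 = 9/7, so
  g(x) = 9*x^2/7 + x/5 + 111/35.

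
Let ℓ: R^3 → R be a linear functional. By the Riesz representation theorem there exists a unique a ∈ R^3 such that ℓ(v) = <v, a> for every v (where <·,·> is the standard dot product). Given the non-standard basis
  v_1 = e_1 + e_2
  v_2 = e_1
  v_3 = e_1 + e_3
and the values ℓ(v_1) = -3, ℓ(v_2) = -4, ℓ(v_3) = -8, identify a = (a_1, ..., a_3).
a = (-4, 1, -4)

Write a = (a_1, ..., a_3) in the standard basis. For each basis vector v_i, ℓ(v_i) = <v_i, a> is a linear equation in the a_j's. Collect the n equations into a matrix system V a = ℓ, where row i of V is v_i (expressed in the standard basis). Since V is invertible (lower-triangular with 1s on the diagonal, up to permutation), solve by back-substitution:
  V =
[[1, 1, 0],
 [1, 0, 0],
 [1, 0, 1]]
  V a = (-3, -4, -8)
Solving gives a = (-4, 1, -4).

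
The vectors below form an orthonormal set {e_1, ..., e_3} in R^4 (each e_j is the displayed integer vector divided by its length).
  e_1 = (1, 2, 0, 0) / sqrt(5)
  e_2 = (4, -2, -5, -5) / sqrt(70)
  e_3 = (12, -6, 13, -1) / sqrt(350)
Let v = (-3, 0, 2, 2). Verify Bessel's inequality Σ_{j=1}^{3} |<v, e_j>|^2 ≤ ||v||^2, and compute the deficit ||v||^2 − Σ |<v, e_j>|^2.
Σ |<v, e_j>|^2 = 421/25; ||v||^2 = 17; deficit = 4/25

Write each e_j = u_j / sqrt(<u_j, u_j>) where u_j is the displayed integer vector. Then <v, e_j> = <v, u_j> / sqrt(<u_j, u_j>), so |<v, e_j>|^2 = <v, u_j>^2 / <u_j, u_j>.
Coefficients: <v, e_1> = -3/sqrt(5), <v, e_2> = -32/sqrt(70), <v, e_3> = -12/sqrt(350).
Square and sum: Σ |<v, e_j>|^2 = 421/25.
Compute ||v||^2 = v·v = 17.
Deficit = 17 − 421/25 = 4/25 ≥ 0, confirming Bessel's inequality. (The deficit equals ||v − Σ <v,e_j> e_j||^2, the squared distance from v to span{e_j}.)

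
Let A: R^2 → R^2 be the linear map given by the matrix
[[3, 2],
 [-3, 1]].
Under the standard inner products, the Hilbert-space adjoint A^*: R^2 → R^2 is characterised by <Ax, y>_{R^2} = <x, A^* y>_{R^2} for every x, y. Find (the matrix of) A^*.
A^* = A^T =
[[3, -3],
 [2, 1]]

For real matrices with standard dot products, the defining identity <Ax, y> = <x, A^* y> gives (Ax)^T y = x^T (A^*) y, i.e. x^T A^T y = x^T (A^*) y. Since this holds for all x, y, we must have A^* = A^T. Therefore
A^* =
[[3, -3],
 [2, 1]].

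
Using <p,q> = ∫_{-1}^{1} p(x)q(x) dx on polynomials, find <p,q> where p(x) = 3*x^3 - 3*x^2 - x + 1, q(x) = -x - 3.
<p,q> = -8/15

Expand the product: p(x)·q(x) = -3*x^4 - 6*x^3 + 10*x^2 + 2*x - 3.
∫_{-1}^{1} of each monomial x^k gives [2/(k+1) if k even, 0 if k odd]. Integrating term-by-term (or equivalently evaluating the antiderivative F(x) = -3*x^5/5 - 3*x^4/2 + 10*x^3/3 + x^2 - 3*x at the endpoints):
  F(1) − F(−1) = -23/30 − (-7/30) = -8/15.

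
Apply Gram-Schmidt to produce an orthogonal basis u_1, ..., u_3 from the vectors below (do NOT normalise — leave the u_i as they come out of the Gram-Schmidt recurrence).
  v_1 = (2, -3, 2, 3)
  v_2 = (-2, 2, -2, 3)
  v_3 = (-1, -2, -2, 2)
Orthogonal basis:
  u_1 = (2, -3, 2, 3)
  u_2 = (-21/13, 37/26, -21/13, 93/26)
  u_3 = (-377/521, -1020/521, -898/521, -170/521)

Apply the Gram-Schmidt recurrence
  u_1 = v_1
  u_i = v_i − Σ_{j<i} ((v_i · u_j) / (u_j · u_j)) · u_j.

Step by step this gives:
  u_1 = (2, -3, 2, 3)
  u_2 = (-21/13, 37/26, -21/13, 93/26)
  u_3 = (-377/521, -1020/521, -898/521, -170/521)

Orthogonality check:
  u_2 · u_1 = 0 (should be 0)
  u_3 · u_1 = 0 (should be 0)
  u_3 · u_2 = 0 (should be 0)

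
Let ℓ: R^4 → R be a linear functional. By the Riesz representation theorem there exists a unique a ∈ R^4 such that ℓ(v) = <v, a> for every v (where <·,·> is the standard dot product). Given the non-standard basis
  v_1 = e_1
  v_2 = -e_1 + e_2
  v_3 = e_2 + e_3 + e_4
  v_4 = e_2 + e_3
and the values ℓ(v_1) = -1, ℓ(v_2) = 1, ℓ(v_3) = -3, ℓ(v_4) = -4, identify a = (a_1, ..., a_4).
a = (-1, 0, -4, 1)

Write a = (a_1, ..., a_4) in the standard basis. For each basis vector v_i, ℓ(v_i) = <v_i, a> is a linear equation in the a_j's. Collect the n equations into a matrix system V a = ℓ, where row i of V is v_i (expressed in the standard basis). Since V is invertible (lower-triangular with 1s on the diagonal, up to permutation), solve by back-substitution:
  V =
[[1, 0, 0, 0],
 [-1, 1, 0, 0],
 [0, 1, 1, 1],
 [0, 1, 1, 0]]
  V a = (-1, 1, -3, -4)
Solving gives a = (-1, 0, -4, 1).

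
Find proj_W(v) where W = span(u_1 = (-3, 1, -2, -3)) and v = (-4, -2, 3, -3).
proj_W(v) = (-39/23, 13/23, -26/23, -39/23)

Set up U = [u_1 | ... | u_1] ∈ R^(4×1). The projector onto W = col(U) is P = U (U^T U)^(-1) U^T.
Compute U^T U =
  [23],
and U^T v = (13).
Solve U^T U · c = U^T v for the coefficients: c = (13/23). The projection is proj_W(v) = U c.
Check: (v - proj_W(v)) · u_1 = 0  (should be 0).
Result: proj_W(v) = (-39/23, 13/23, -26/23, -39/23).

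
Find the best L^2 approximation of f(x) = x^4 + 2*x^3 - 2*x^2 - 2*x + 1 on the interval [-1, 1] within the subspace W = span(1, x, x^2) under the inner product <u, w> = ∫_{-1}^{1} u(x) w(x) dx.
g(x) = -8*x^2/7 - 4*x/5 + 32/35

The best approximation g ∈ W is the orthogonal projection of f onto W. Writing g = a_0 + a_1 x + a_2 x^2, the coefficients solve the normal equations G · a = b where
  G_{ij} = <φ_i, φ_j> and b_i = <f, φ_i>, with φ_0 = 1, φ_1 = x, φ_2 = x^2.
G =
  [2, 0, 2/3]
  [0, 2/3, 0]
  [2/3, 0, 2/5],
b = (16/15, -8/15, 16/105).
Solving gives a_0 = 32/35, a_1 = -4/5, a_2 = -8/7, so
  g(x) = -8*x^2/7 - 4*x/5 + 32/35.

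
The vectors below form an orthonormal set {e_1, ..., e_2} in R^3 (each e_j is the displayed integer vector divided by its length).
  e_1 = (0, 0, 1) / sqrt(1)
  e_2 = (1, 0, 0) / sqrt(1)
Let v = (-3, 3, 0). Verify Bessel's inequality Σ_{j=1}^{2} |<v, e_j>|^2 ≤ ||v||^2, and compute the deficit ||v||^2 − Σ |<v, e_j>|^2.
Σ |<v, e_j>|^2 = 9; ||v||^2 = 18; deficit = 9

Write each e_j = u_j / sqrt(<u_j, u_j>) where u_j is the displayed integer vector. Then <v, e_j> = <v, u_j> / sqrt(<u_j, u_j>), so |<v, e_j>|^2 = <v, u_j>^2 / <u_j, u_j>.
Coefficients: <v, e_1> = 0/sqrt(1), <v, e_2> = -3/sqrt(1).
Square and sum: Σ |<v, e_j>|^2 = 9.
Compute ||v||^2 = v·v = 18.
Deficit = 18 − 9 = 9 ≥ 0, confirming Bessel's inequality. (The deficit equals ||v − Σ <v,e_j> e_j||^2, the squared distance from v to span{e_j}.)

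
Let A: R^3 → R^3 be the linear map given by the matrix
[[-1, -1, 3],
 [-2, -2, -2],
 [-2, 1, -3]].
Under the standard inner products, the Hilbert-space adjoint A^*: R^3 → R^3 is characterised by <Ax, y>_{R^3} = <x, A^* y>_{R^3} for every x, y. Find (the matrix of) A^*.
A^* = A^T =
[[-1, -2, -2],
 [-1, -2, 1],
 [3, -2, -3]]

For real matrices with standard dot products, the defining identity <Ax, y> = <x, A^* y> gives (Ax)^T y = x^T (A^*) y, i.e. x^T A^T y = x^T (A^*) y. Since this holds for all x, y, we must have A^* = A^T. Therefore
A^* =
[[-1, -2, -2],
 [-1, -2, 1],
 [3, -2, -3]].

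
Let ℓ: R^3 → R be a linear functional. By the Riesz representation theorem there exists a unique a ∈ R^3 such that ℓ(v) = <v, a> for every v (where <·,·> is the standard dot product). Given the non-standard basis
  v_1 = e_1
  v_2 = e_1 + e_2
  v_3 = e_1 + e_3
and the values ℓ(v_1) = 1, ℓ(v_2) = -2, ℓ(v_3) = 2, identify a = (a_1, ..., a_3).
a = (1, -3, 1)

Write a = (a_1, ..., a_3) in the standard basis. For each basis vector v_i, ℓ(v_i) = <v_i, a> is a linear equation in the a_j's. Collect the n equations into a matrix system V a = ℓ, where row i of V is v_i (expressed in the standard basis). Since V is invertible (lower-triangular with 1s on the diagonal, up to permutation), solve by back-substitution:
  V =
[[1, 0, 0],
 [1, 1, 0],
 [1, 0, 1]]
  V a = (1, -2, 2)
Solving gives a = (1, -3, 1).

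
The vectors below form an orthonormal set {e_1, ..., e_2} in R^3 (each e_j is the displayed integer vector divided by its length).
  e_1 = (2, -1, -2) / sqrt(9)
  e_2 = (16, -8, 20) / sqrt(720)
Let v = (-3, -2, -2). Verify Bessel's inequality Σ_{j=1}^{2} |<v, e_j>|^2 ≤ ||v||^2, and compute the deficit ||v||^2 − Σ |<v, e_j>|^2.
Σ |<v, e_j>|^2 = 36/5; ||v||^2 = 17; deficit = 49/5

Write each e_j = u_j / sqrt(<u_j, u_j>) where u_j is the displayed integer vector. Then <v, e_j> = <v, u_j> / sqrt(<u_j, u_j>), so |<v, e_j>|^2 = <v, u_j>^2 / <u_j, u_j>.
Coefficients: <v, e_1> = 0/sqrt(9), <v, e_2> = -72/sqrt(720).
Square and sum: Σ |<v, e_j>|^2 = 36/5.
Compute ||v||^2 = v·v = 17.
Deficit = 17 − 36/5 = 49/5 ≥ 0, confirming Bessel's inequality. (The deficit equals ||v − Σ <v,e_j> e_j||^2, the squared distance from v to span{e_j}.)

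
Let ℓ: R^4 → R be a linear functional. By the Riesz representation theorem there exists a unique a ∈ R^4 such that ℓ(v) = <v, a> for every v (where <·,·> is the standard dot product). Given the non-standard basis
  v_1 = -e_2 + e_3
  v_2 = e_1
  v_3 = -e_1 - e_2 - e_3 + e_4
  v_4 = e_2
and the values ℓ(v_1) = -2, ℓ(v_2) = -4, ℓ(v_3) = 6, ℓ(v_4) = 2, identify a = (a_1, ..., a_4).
a = (-4, 2, 0, 4)

Write a = (a_1, ..., a_4) in the standard basis. For each basis vector v_i, ℓ(v_i) = <v_i, a> is a linear equation in the a_j's. Collect the n equations into a matrix system V a = ℓ, where row i of V is v_i (expressed in the standard basis). Since V is invertible (lower-triangular with 1s on the diagonal, up to permutation), solve by back-substitution:
  V =
[[0, -1, 1, 0],
 [1, 0, 0, 0],
 [-1, -1, -1, 1],
 [0, 1, 0, 0]]
  V a = (-2, -4, 6, 2)
Solving gives a = (-4, 2, 0, 4).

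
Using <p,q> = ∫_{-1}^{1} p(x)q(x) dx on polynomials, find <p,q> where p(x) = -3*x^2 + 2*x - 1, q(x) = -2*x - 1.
<p,q> = 4/3

Expand the product: p(x)·q(x) = 6*x^3 - x^2 + 1.
∫_{-1}^{1} of each monomial x^k gives [2/(k+1) if k even, 0 if k odd]. Integrating term-by-term (or equivalently evaluating the antiderivative F(x) = 3*x^4/2 - x^3/3 + x at the endpoints):
  F(1) − F(−1) = 13/6 − (5/6) = 4/3.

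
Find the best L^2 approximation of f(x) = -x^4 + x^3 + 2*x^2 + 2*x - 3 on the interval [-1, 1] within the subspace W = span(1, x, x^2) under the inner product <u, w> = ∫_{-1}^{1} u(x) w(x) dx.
g(x) = 8*x^2/7 + 13*x/5 - 102/35

The best approximation g ∈ W is the orthogonal projection of f onto W. Writing g = a_0 + a_1 x + a_2 x^2, the coefficients solve the normal equations G · a = b where
  G_{ij} = <φ_i, φ_j> and b_i = <f, φ_i>, with φ_0 = 1, φ_1 = x, φ_2 = x^2.
G =
  [2, 0, 2/3]
  [0, 2/3, 0]
  [2/3, 0, 2/5],
b = (-76/15, 26/15, -52/35).
Solving gives a_0 = -102/35, a_1 = 13/5, a_2 = 8/7, so
  g(x) = 8*x^2/7 + 13*x/5 - 102/35.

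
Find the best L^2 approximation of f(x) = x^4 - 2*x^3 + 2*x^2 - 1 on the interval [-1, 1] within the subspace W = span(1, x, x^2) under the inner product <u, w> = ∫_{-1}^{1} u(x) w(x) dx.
g(x) = 20*x^2/7 - 6*x/5 - 38/35

The best approximation g ∈ W is the orthogonal projection of f onto W. Writing g = a_0 + a_1 x + a_2 x^2, the coefficients solve the normal equations G · a = b where
  G_{ij} = <φ_i, φ_j> and b_i = <f, φ_i>, with φ_0 = 1, φ_1 = x, φ_2 = x^2.
G =
  [2, 0, 2/3]
  [0, 2/3, 0]
  [2/3, 0, 2/5],
b = (-4/15, -4/5, 44/105).
Solving gives a_0 = -38/35, a_1 = -6/5, a_2 = 20/7, so
  g(x) = 20*x^2/7 - 6*x/5 - 38/35.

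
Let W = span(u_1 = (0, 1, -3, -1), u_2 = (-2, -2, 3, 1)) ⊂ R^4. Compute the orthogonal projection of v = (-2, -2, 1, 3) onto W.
proj_W(v) = (-58/27, -46/27, 17/9, 17/27)

Set up U = [u_1 | ... | u_2] ∈ R^(4×2). The projector onto W = col(U) is P = U (U^T U)^(-1) U^T.
Compute U^T U =
  [11, -12]
  [-12, 18],
and U^T v = (-8, 14).
Solve U^T U · c = U^T v for the coefficients: c = (4/9, 29/27). The projection is proj_W(v) = U c.
Check: (v - proj_W(v)) · u_1 = 0  (should be 0).
Check: (v - proj_W(v)) · u_2 = 0  (should be 0).
Result: proj_W(v) = (-58/27, -46/27, 17/9, 17/27).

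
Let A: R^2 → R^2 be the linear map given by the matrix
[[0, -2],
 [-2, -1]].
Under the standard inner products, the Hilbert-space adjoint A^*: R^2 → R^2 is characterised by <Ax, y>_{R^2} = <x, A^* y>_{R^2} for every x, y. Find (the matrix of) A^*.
A^* = A^T =
[[0, -2],
 [-2, -1]]

For real matrices with standard dot products, the defining identity <Ax, y> = <x, A^* y> gives (Ax)^T y = x^T (A^*) y, i.e. x^T A^T y = x^T (A^*) y. Since this holds for all x, y, we must have A^* = A^T. Therefore
A^* =
[[0, -2],
 [-2, -1]].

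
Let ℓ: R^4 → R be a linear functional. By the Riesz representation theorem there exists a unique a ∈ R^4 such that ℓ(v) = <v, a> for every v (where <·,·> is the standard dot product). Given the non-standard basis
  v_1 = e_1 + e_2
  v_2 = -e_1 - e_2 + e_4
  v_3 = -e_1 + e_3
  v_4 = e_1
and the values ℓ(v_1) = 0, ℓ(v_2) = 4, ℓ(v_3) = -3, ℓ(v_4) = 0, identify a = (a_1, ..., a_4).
a = (0, 0, -3, 4)

Write a = (a_1, ..., a_4) in the standard basis. For each basis vector v_i, ℓ(v_i) = <v_i, a> is a linear equation in the a_j's. Collect the n equations into a matrix system V a = ℓ, where row i of V is v_i (expressed in the standard basis). Since V is invertible (lower-triangular with 1s on the diagonal, up to permutation), solve by back-substitution:
  V =
[[1, 1, 0, 0],
 [-1, -1, 0, 1],
 [-1, 0, 1, 0],
 [1, 0, 0, 0]]
  V a = (0, 4, -3, 0)
Solving gives a = (0, 0, -3, 4).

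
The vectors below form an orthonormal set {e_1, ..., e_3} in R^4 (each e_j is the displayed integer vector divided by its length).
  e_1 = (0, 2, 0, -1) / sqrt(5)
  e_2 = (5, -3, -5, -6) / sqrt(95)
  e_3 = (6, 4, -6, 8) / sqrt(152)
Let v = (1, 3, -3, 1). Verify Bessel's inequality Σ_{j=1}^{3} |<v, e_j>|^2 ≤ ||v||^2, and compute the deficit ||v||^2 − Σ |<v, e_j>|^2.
Σ |<v, e_j>|^2 = 18; ||v||^2 = 20; deficit = 2

Write each e_j = u_j / sqrt(<u_j, u_j>) where u_j is the displayed integer vector. Then <v, e_j> = <v, u_j> / sqrt(<u_j, u_j>), so |<v, e_j>|^2 = <v, u_j>^2 / <u_j, u_j>.
Coefficients: <v, e_1> = 5/sqrt(5), <v, e_2> = 5/sqrt(95), <v, e_3> = 44/sqrt(152).
Square and sum: Σ |<v, e_j>|^2 = 18.
Compute ||v||^2 = v·v = 20.
Deficit = 20 − 18 = 2 ≥ 0, confirming Bessel's inequality. (The deficit equals ||v − Σ <v,e_j> e_j||^2, the squared distance from v to span{e_j}.)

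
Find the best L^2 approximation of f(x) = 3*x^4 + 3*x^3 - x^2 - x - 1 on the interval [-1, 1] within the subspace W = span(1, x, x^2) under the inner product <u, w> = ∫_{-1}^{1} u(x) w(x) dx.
g(x) = 11*x^2/7 + 4*x/5 - 44/35

The best approximation g ∈ W is the orthogonal projection of f onto W. Writing g = a_0 + a_1 x + a_2 x^2, the coefficients solve the normal equations G · a = b where
  G_{ij} = <φ_i, φ_j> and b_i = <f, φ_i>, with φ_0 = 1, φ_1 = x, φ_2 = x^2.
G =
  [2, 0, 2/3]
  [0, 2/3, 0]
  [2/3, 0, 2/5],
b = (-22/15, 8/15, -22/105).
Solving gives a_0 = -44/35, a_1 = 4/5, a_2 = 11/7, so
  g(x) = 11*x^2/7 + 4*x/5 - 44/35.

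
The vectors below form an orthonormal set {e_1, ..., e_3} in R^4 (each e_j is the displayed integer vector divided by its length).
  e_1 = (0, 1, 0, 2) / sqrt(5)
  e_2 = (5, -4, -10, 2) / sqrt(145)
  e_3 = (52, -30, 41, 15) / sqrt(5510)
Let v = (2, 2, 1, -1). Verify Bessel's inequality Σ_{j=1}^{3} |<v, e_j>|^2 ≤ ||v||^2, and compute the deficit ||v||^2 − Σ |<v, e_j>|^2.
Σ |<v, e_j>|^2 = 30/19; ||v||^2 = 10; deficit = 160/19

Write each e_j = u_j / sqrt(<u_j, u_j>) where u_j is the displayed integer vector. Then <v, e_j> = <v, u_j> / sqrt(<u_j, u_j>), so |<v, e_j>|^2 = <v, u_j>^2 / <u_j, u_j>.
Coefficients: <v, e_1> = 0/sqrt(5), <v, e_2> = -10/sqrt(145), <v, e_3> = 70/sqrt(5510).
Square and sum: Σ |<v, e_j>|^2 = 30/19.
Compute ||v||^2 = v·v = 10.
Deficit = 10 − 30/19 = 160/19 ≥ 0, confirming Bessel's inequality. (The deficit equals ||v − Σ <v,e_j> e_j||^2, the squared distance from v to span{e_j}.)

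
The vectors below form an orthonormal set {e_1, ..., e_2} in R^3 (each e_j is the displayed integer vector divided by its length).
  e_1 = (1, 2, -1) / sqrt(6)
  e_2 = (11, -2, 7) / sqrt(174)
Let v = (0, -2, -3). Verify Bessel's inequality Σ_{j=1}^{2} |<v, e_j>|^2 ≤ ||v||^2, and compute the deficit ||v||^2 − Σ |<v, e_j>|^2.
Σ |<v, e_j>|^2 = 53/29; ||v||^2 = 13; deficit = 324/29

Write each e_j = u_j / sqrt(<u_j, u_j>) where u_j is the displayed integer vector. Then <v, e_j> = <v, u_j> / sqrt(<u_j, u_j>), so |<v, e_j>|^2 = <v, u_j>^2 / <u_j, u_j>.
Coefficients: <v, e_1> = -1/sqrt(6), <v, e_2> = -17/sqrt(174).
Square and sum: Σ |<v, e_j>|^2 = 53/29.
Compute ||v||^2 = v·v = 13.
Deficit = 13 − 53/29 = 324/29 ≥ 0, confirming Bessel's inequality. (The deficit equals ||v − Σ <v,e_j> e_j||^2, the squared distance from v to span{e_j}.)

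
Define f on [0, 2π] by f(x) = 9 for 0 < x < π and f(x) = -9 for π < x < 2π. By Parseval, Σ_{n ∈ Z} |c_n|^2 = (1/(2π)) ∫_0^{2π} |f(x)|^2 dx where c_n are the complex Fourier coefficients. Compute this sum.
Σ |c_n|^2 = 81

Parseval equates the L^2 energy of f (normalised by 1/(2π)) with the ℓ^2 sum of its Fourier coefficients: (1/(2π)) ∫_0^{2π} |f|^2 = Σ |c_n|^2.
Compute the left side: (1/(2π)) [∫_0^π 9^2 dx + ∫_π^{2π} (-9)^2 dx] = (1/(2π)) · (81π + 81π) = (81 + 81)/2 = 81.
So Σ_{n ∈ Z} |c_n|^2 = 81.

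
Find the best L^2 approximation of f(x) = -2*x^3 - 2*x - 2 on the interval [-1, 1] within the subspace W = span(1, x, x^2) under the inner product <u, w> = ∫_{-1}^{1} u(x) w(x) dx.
g(x) = -16*x/5 - 2

The best approximation g ∈ W is the orthogonal projection of f onto W. Writing g = a_0 + a_1 x + a_2 x^2, the coefficients solve the normal equations G · a = b where
  G_{ij} = <φ_i, φ_j> and b_i = <f, φ_i>, with φ_0 = 1, φ_1 = x, φ_2 = x^2.
G =
  [2, 0, 2/3]
  [0, 2/3, 0]
  [2/3, 0, 2/5],
b = (-4, -32/15, -4/3).
Solving gives a_0 = -2, a_1 = -16/5, a_2 = 0, so
  g(x) = -16*x/5 - 2.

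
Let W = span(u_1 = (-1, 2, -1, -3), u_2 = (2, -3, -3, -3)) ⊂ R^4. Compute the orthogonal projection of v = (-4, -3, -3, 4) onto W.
proj_W(v) = (361/449, -708/449, 291/449, 957/449)

Set up U = [u_1 | ... | u_2] ∈ R^(4×2). The projector onto W = col(U) is P = U (U^T U)^(-1) U^T.
Compute U^T U =
  [15, 4]
  [4, 31],
and U^T v = (-11, -2).
Solve U^T U · c = U^T v for the coefficients: c = (-333/449, 14/449). The projection is proj_W(v) = U c.
Check: (v - proj_W(v)) · u_1 = 0  (should be 0).
Check: (v - proj_W(v)) · u_2 = 0  (should be 0).
Result: proj_W(v) = (361/449, -708/449, 291/449, 957/449).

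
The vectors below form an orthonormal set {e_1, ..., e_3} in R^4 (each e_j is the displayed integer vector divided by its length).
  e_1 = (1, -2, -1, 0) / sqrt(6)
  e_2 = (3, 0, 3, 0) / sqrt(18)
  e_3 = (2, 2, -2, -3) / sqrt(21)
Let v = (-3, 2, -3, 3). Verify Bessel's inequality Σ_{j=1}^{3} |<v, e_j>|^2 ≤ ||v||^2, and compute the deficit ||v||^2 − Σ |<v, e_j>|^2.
Σ |<v, e_j>|^2 = 153/7; ||v||^2 = 31; deficit = 64/7

Write each e_j = u_j / sqrt(<u_j, u_j>) where u_j is the displayed integer vector. Then <v, e_j> = <v, u_j> / sqrt(<u_j, u_j>), so |<v, e_j>|^2 = <v, u_j>^2 / <u_j, u_j>.
Coefficients: <v, e_1> = -4/sqrt(6), <v, e_2> = -18/sqrt(18), <v, e_3> = -5/sqrt(21).
Square and sum: Σ |<v, e_j>|^2 = 153/7.
Compute ||v||^2 = v·v = 31.
Deficit = 31 − 153/7 = 64/7 ≥ 0, confirming Bessel's inequality. (The deficit equals ||v − Σ <v,e_j> e_j||^2, the squared distance from v to span{e_j}.)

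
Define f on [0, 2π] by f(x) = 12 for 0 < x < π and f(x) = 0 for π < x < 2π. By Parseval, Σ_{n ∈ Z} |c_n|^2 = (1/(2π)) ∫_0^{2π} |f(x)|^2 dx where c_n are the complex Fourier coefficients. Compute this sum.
Σ |c_n|^2 = 72

Parseval equates the L^2 energy of f (normalised by 1/(2π)) with the ℓ^2 sum of its Fourier coefficients: (1/(2π)) ∫_0^{2π} |f|^2 = Σ |c_n|^2.
Compute the left side: (1/(2π)) [∫_0^π 12^2 dx + ∫_π^{2π} 0^2 dx] = (1/(2π)) · (144π + 0π) = (144 + 0)/2 = 72.
So Σ_{n ∈ Z} |c_n|^2 = 72.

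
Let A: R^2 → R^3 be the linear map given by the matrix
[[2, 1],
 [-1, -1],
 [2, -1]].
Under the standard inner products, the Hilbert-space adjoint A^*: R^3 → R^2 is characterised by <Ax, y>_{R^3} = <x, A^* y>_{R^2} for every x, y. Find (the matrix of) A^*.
A^* = A^T =
[[2, -1, 2],
 [1, -1, -1]]

For real matrices with standard dot products, the defining identity <Ax, y> = <x, A^* y> gives (Ax)^T y = x^T (A^*) y, i.e. x^T A^T y = x^T (A^*) y. Since this holds for all x, y, we must have A^* = A^T. Therefore
A^* =
[[2, -1, 2],
 [1, -1, -1]].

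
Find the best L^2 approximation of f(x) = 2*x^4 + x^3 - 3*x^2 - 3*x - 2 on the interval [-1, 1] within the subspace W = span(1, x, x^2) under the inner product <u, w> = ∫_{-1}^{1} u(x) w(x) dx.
g(x) = -9*x^2/7 - 12*x/5 - 76/35

The best approximation g ∈ W is the orthogonal projection of f onto W. Writing g = a_0 + a_1 x + a_2 x^2, the coefficients solve the normal equations G · a = b where
  G_{ij} = <φ_i, φ_j> and b_i = <f, φ_i>, with φ_0 = 1, φ_1 = x, φ_2 = x^2.
G =
  [2, 0, 2/3]
  [0, 2/3, 0]
  [2/3, 0, 2/5],
b = (-26/5, -8/5, -206/105).
Solving gives a_0 = -76/35, a_1 = -12/5, a_2 = -9/7, so
  g(x) = -9*x^2/7 - 12*x/5 - 76/35.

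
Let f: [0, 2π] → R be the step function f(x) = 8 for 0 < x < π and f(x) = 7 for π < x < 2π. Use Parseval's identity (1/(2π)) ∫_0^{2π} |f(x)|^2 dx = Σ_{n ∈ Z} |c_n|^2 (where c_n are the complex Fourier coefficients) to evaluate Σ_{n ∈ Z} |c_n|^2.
Σ |c_n|^2 = 113/2

Parseval equates the L^2 energy of f (normalised by 1/(2π)) with the ℓ^2 sum of its Fourier coefficients: (1/(2π)) ∫_0^{2π} |f|^2 = Σ |c_n|^2.
Compute the left side: (1/(2π)) [∫_0^π 8^2 dx + ∫_π^{2π} 7^2 dx] = (1/(2π)) · (64π + 49π) = (64 + 49)/2 = 113/2.
So Σ_{n ∈ Z} |c_n|^2 = 113/2.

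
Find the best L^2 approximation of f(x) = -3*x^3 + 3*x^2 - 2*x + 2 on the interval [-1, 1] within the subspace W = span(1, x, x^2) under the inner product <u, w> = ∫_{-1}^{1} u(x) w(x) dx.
g(x) = 3*x^2 - 19*x/5 + 2

The best approximation g ∈ W is the orthogonal projection of f onto W. Writing g = a_0 + a_1 x + a_2 x^2, the coefficients solve the normal equations G · a = b where
  G_{ij} = <φ_i, φ_j> and b_i = <f, φ_i>, with φ_0 = 1, φ_1 = x, φ_2 = x^2.
G =
  [2, 0, 2/3]
  [0, 2/3, 0]
  [2/3, 0, 2/5],
b = (6, -38/15, 38/15).
Solving gives a_0 = 2, a_1 = -19/5, a_2 = 3, so
  g(x) = 3*x^2 - 19*x/5 + 2.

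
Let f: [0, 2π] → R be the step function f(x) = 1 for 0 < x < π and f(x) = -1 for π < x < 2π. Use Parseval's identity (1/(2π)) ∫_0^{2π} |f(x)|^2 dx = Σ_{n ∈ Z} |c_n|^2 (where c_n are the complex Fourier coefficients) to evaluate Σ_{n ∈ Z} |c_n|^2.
Σ |c_n|^2 = 1

Parseval equates the L^2 energy of f (normalised by 1/(2π)) with the ℓ^2 sum of its Fourier coefficients: (1/(2π)) ∫_0^{2π} |f|^2 = Σ |c_n|^2.
Compute the left side: (1/(2π)) [∫_0^π 1^2 dx + ∫_π^{2π} (-1)^2 dx] = (1/(2π)) · (1π + 1π) = (1 + 1)/2 = 1.
So Σ_{n ∈ Z} |c_n|^2 = 1.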